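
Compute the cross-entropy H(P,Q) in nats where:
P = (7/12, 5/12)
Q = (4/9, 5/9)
0.7180 nats

Cross-entropy: H(P,Q) = -Σ p(x) log q(x)

Alternatively: H(P,Q) = H(P) + D_KL(P||Q)
H(P) = 0.6792 nats
D_KL(P||Q) = 0.0388 nats

H(P,Q) = 0.6792 + 0.0388 = 0.7180 nats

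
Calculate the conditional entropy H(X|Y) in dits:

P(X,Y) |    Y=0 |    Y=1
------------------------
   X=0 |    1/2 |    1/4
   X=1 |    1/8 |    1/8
0.2395 dits

Using the chain rule: H(X|Y) = H(X,Y) - H(Y)

First, compute H(X,Y) = 0.5268 dits

Marginal P(Y) = (5/8, 3/8)
H(Y) = 0.2873 dits

H(X|Y) = H(X,Y) - H(Y) = 0.5268 - 0.2873 = 0.2395 dits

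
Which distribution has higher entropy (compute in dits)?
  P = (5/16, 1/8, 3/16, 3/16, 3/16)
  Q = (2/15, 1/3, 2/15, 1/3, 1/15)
P

Computing entropies in dits:
H(P) = 0.6797
H(Q) = 0.6298

Distribution P has higher entropy.

Intuition: The distribution closer to uniform (more spread out) has higher entropy.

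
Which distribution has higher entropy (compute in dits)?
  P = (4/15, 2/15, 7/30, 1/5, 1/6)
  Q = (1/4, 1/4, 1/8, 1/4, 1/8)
P

Computing entropies in dits:
H(P) = 0.6867
H(Q) = 0.6773

Distribution P has higher entropy.

Intuition: The distribution closer to uniform (more spread out) has higher entropy.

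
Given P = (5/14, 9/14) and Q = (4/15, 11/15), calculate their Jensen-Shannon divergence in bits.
0.0069 bits

Jensen-Shannon divergence is:
JSD(P||Q) = 0.5 × D_KL(P||M) + 0.5 × D_KL(Q||M)
where M = 0.5 × (P + Q) is the mixture distribution.

M = 0.5 × (5/14, 9/14) + 0.5 × (4/15, 11/15) = (0.311905, 0.688095)

D_KL(P||M) = 0.0067 bits
D_KL(Q||M) = 0.0071 bits

JSD(P||Q) = 0.5 × 0.0067 + 0.5 × 0.0071 = 0.0069 bits

Unlike KL divergence, JSD is symmetric and bounded: 0 ≤ JSD ≤ log(2).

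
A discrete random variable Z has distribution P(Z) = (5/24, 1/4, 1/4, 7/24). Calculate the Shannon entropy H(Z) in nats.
1.3793 nats

Shannon entropy is H(X) = -Σ p(x) log p(x).

For P = (5/24, 1/4, 1/4, 7/24):
H = -5/24 × log_e(5/24) -1/4 × log_e(1/4) -1/4 × log_e(1/4) -7/24 × log_e(7/24)
H = 1.3793 nats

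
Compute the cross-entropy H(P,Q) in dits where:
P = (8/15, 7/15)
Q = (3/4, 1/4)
0.3476 dits

Cross-entropy: H(P,Q) = -Σ p(x) log q(x)

Alternatively: H(P,Q) = H(P) + D_KL(P||Q)
H(P) = 0.3001 dits
D_KL(P||Q) = 0.0475 dits

H(P,Q) = 0.3001 + 0.0475 = 0.3476 dits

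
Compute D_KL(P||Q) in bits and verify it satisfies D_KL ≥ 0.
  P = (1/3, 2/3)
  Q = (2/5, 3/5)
0.0137 bits

KL divergence satisfies the Gibbs inequality: D_KL(P||Q) ≥ 0 for all distributions P, Q.

D_KL(P||Q) = Σ p(x) log(p(x)/q(x))
Term by term:
  x=0: 1/3 × log_2[(1/3)/(2/5)] = -0.0877
  x=1: 2/3 × log_2[(2/3)/(3/5)] = 0.1013
D_KL(P||Q) = 0.0137 bits

D_KL(P||Q) = 0.0137 ≥ 0 ✓

This non-negativity is a fundamental property: relative entropy cannot be negative because it measures how different Q is from P.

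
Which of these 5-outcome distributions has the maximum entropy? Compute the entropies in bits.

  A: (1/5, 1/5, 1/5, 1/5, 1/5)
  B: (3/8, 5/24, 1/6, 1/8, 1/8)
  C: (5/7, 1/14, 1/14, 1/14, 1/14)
A

For a discrete distribution over n outcomes, entropy is maximized by the uniform distribution.

Computing entropies:
H(A) = 2.3219 bits
H(B) = 2.1829 bits
H(C) = 1.4345 bits

The uniform distribution (where all probabilities equal 1/5) achieves the maximum entropy of log_2(5) = 2.3219 bits.

Distribution A has the highest entropy.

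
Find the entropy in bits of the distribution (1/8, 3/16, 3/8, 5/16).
1.8829 bits

Shannon entropy is H(X) = -Σ p(x) log p(x).

For P = (1/8, 3/16, 3/8, 5/16):
H = -1/8 × log_2(1/8) -3/16 × log_2(3/16) -3/8 × log_2(3/8) -5/16 × log_2(5/16)
H = 1.8829 bits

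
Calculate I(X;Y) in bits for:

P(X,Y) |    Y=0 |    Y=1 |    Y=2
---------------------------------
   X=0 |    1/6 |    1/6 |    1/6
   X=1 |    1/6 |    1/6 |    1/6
0.0000 bits

Mutual information: I(X;Y) = H(X) + H(Y) - H(X,Y)

Marginals:
P(X) = (1/2, 1/2), H(X) = 1.0000 bits
P(Y) = (1/3, 1/3, 1/3), H(Y) = 1.5850 bits

Joint entropy: H(X,Y) = 2.5850 bits

I(X;Y) = 1.0000 + 1.5850 - 2.5850 = 0.0000 bits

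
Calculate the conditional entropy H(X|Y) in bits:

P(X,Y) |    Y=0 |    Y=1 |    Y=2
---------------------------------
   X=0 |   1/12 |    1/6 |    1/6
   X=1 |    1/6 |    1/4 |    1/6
0.9675 bits

Using the chain rule: H(X|Y) = H(X,Y) - H(Y)

First, compute H(X,Y) = 2.5221 bits

Marginal P(Y) = (1/4, 5/12, 1/3)
H(Y) = 1.5546 bits

H(X|Y) = H(X,Y) - H(Y) = 2.5221 - 1.5546 = 0.9675 bits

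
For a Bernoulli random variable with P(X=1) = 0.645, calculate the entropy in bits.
0.9385 bits

The binary entropy function is:
H(p) = -p log(p) - (1-p) log(1-p)

H(0.645) = -0.645 × log_2(0.645) - 0.355 × log_2(0.355)
H(0.645) = 0.9385 bits

Note: Binary entropy is maximized at p=0.5 (H=1 bit) and minimized at p=0 or p=1 (H=0).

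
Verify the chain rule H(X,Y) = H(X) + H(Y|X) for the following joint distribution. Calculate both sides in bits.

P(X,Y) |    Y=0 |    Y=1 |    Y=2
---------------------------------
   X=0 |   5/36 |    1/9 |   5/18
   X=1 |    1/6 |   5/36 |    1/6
H(X,Y) = 2.5183, H(X) = 0.9978, H(Y|X) = 1.5205 (all in bits)

Chain rule: H(X,Y) = H(X) + H(Y|X)

Left side — joint entropy directly:
H(X,Y) = -Σ p(x,y) log p(x,y) = 2.5183 bits

Right side — compute H(Y|X) from the conditional distributions:
P(X) = (19/36, 17/36), so H(X) = 0.9978 bits
H(Y|X) = Σ_x P(X=x) · H(Y|X=x):
  P(Y|X=0) = (5/19, 4/19, 10/19), H(Y|X=0) = 1.4675, weight P(X=0) = 19/36
  P(Y|X=1) = (6/17, 5/17, 6/17), H(Y|X=1) = 1.5799, weight P(X=1) = 17/36
H(Y|X) = 1.5205 bits

H(X) + H(Y|X) = 0.9978 + 1.5205 = 2.5183 bits

Both sides equal 2.5183 bits. ✓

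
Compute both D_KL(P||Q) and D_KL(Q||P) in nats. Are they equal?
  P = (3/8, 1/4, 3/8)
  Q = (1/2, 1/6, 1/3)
D_KL(P||Q) = 0.0377, D_KL(Q||P) = 0.0370

KL divergence is not symmetric: D_KL(P||Q) ≠ D_KL(Q||P) in general.

D_KL(P||Q) = 0.0377 nats
D_KL(Q||P) = 0.0370 nats

No, they are not equal!

This asymmetry is why KL divergence is not a true distance metric.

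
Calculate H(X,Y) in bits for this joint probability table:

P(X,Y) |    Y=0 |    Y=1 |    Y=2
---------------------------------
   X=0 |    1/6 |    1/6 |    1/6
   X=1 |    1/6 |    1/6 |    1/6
2.5850 bits

Joint entropy is H(X,Y) = -Σ_{x,y} p(x,y) log p(x,y).

Summing over all non-zero entries:
H(X,Y) = -[1/6·log_2(1/6) + 1/6·log_2(1/6) + 1/6·log_2(1/6) + 1/6·log_2(1/6) + 1/6·log_2(1/6) + 1/6·log_2(1/6)]
H(X,Y) = 2.5850 bits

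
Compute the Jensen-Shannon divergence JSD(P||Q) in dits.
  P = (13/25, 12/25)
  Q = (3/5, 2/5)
0.0014 dits

Jensen-Shannon divergence is:
JSD(P||Q) = 0.5 × D_KL(P||M) + 0.5 × D_KL(Q||M)
where M = 0.5 × (P + Q) is the mixture distribution.

M = 0.5 × (13/25, 12/25) + 0.5 × (3/5, 2/5) = (14/25, 11/25)

D_KL(P||M) = 0.0014 dits
D_KL(Q||M) = 0.0014 dits

JSD(P||Q) = 0.5 × 0.0014 + 0.5 × 0.0014 = 0.0014 dits

Unlike KL divergence, JSD is symmetric and bounded: 0 ≤ JSD ≤ log(2).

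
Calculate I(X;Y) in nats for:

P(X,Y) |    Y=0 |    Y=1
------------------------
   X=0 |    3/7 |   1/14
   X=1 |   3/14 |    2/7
0.1052 nats

Mutual information: I(X;Y) = H(X) + H(Y) - H(X,Y)

Marginals:
P(X) = (1/2, 1/2), H(X) = 0.6931 nats
P(Y) = (9/14, 5/14), H(Y) = 0.6518 nats

Joint entropy: H(X,Y) = 1.2397 nats

I(X;Y) = 0.6931 + 0.6518 - 1.2397 = 0.1052 nats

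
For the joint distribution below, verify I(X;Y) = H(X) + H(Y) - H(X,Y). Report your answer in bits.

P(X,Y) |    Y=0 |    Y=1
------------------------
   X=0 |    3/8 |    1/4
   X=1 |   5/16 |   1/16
I(X;Y) = 0.0454 bits

Mutual information has multiple equivalent forms:
- I(X;Y) = H(X) - H(X|Y)
- I(X;Y) = H(Y) - H(Y|X)
- I(X;Y) = H(X) + H(Y) - H(X,Y)

Computing all quantities:
H(X) = 0.9544, H(Y) = 0.8960, H(X,Y) = 1.8050
H(X|Y) = 0.9090, H(Y|X) = 0.8506

Verification:
H(X) - H(X|Y) = 0.9544 - 0.9090 = 0.0454
H(Y) - H(Y|X) = 0.8960 - 0.8506 = 0.0454
H(X) + H(Y) - H(X,Y) = 0.9544 + 0.8960 - 1.8050 = 0.0454

All forms give I(X;Y) = 0.0454 bits. ✓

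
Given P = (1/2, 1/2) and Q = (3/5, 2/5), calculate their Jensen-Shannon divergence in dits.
0.0022 dits

Jensen-Shannon divergence is:
JSD(P||Q) = 0.5 × D_KL(P||M) + 0.5 × D_KL(Q||M)
where M = 0.5 × (P + Q) is the mixture distribution.

M = 0.5 × (1/2, 1/2) + 0.5 × (3/5, 2/5) = (11/20, 9/20)

D_KL(P||M) = 0.0022 dits
D_KL(Q||M) = 0.0022 dits

JSD(P||Q) = 0.5 × 0.0022 + 0.5 × 0.0022 = 0.0022 dits

Unlike KL divergence, JSD is symmetric and bounded: 0 ≤ JSD ≤ log(2).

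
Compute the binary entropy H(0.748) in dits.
0.2452 dits

The binary entropy function is:
H(p) = -p log(p) - (1-p) log(1-p)

H(0.748) = -0.748 × log_10(0.748) - 0.252 × log_10(0.252)
H(0.748) = 0.2452 dits

Note: Binary entropy is maximized at p=0.5 (H=1 bit) and minimized at p=0 or p=1 (H=0).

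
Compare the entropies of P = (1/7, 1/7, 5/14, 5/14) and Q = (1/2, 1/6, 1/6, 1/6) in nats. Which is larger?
P

Computing entropies in nats:
H(P) = 1.2914
H(Q) = 1.2425

Distribution P has higher entropy.

Intuition: The distribution closer to uniform (more spread out) has higher entropy.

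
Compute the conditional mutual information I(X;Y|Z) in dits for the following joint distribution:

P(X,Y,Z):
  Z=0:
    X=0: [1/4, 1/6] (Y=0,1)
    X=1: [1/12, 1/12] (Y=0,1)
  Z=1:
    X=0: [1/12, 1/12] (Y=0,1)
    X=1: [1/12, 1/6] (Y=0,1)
0.0036 dits

Conditional mutual information: I(X;Y|Z) = H(X|Z) + H(Y|Z) - H(X,Y|Z)

H(Z) = 0.2950
H(X,Z) = 0.5683 → H(X|Z) = 0.2734
H(Y,Z) = 0.5898 → H(Y|Z) = 0.2948
H(X,Y,Z) = 0.8596 → H(X,Y|Z) = 0.5646

I(X;Y|Z) = 0.2734 + 0.2948 - 0.5646 = 0.0036 dits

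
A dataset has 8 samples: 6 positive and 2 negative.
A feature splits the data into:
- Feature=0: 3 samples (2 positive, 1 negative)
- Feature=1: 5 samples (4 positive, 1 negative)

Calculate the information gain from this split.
0.0157 bits

Information Gain = H(Y) - H(Y|Feature)

Before split:
P(positive) = 6/8 = 0.7500
H(Y) = 0.8113 bits

After split:
Feature=0: H = 0.9183 bits (weight = 3/8)
Feature=1: H = 0.7219 bits (weight = 5/8)
H(Y|Feature) = (3/8)×0.9183 + (5/8)×0.7219 = 0.7956 bits

Information Gain = 0.8113 - 0.7956 = 0.0157 bits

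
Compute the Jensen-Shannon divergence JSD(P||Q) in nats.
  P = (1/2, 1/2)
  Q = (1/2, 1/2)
0.0000 nats

Jensen-Shannon divergence is:
JSD(P||Q) = 0.5 × D_KL(P||M) + 0.5 × D_KL(Q||M)
where M = 0.5 × (P + Q) is the mixture distribution.

M = 0.5 × (1/2, 1/2) + 0.5 × (1/2, 1/2) = (1/2, 1/2)

D_KL(P||M) = 0.0000 nats
D_KL(Q||M) = 0.0000 nats

JSD(P||Q) = 0.5 × 0.0000 + 0.5 × 0.0000 = 0.0000 nats

Unlike KL divergence, JSD is symmetric and bounded: 0 ≤ JSD ≤ log(2).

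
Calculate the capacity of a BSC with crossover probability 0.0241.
0.8361 bits

For a binary symmetric channel (BSC) with error probability p:
Capacity C = 1 - H(p) bits per symbol

where H(p) = -p log₂(p) - (1-p) log₂(1-p) is the binary entropy function.

H(0.0241) = 0.1639 bits
C = 1 - 0.1639 = 0.8361 bits per symbol

This means we can reliably transmit up to 0.8361 bits of information per channel use.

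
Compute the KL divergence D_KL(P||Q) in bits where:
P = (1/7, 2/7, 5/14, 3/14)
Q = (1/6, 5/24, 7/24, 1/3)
0.0662 bits

KL divergence: D_KL(P||Q) = Σ p(x) log(p(x)/q(x))

Computing term by term:
  x=0: 1/7 × log_2[(1/7)/(1/6)] = 1/7 × -0.2224 = -0.0318
  x=1: 2/7 × log_2[(2/7)/(5/24)] = 2/7 × 0.4557 = 0.1302
  x=2: 5/14 × log_2[(5/14)/(7/24)] = 5/14 × 0.2922 = 0.1044
  x=3: 3/14 × log_2[(3/14)/(1/3)] = 3/14 × -0.6374 = -0.1366

D_KL(P||Q) = 0.0662 bits

Note: KL divergence is always non-negative and equals 0 iff P = Q.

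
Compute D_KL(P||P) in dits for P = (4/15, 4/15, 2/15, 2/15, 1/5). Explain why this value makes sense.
0.0000 dits

KL divergence satisfies the Gibbs inequality: D_KL(P||Q) ≥ 0 for all distributions P, Q.

D_KL(P||Q) = Σ p(x) log(p(x)/q(x))
Each term is p(x) × log_10(p(x)/p(x)) = p(x) × log_10(1) = 0, so the sum is 0.
D_KL(P||Q) = 0.0000 dits

When P = Q, the KL divergence is exactly 0, as there is no 'divergence' between identical distributions.

This non-negativity is a fundamental property: relative entropy cannot be negative because it measures how different Q is from P.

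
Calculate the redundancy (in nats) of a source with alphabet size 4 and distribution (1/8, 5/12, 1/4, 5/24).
0.0882 nats

Redundancy measures how far a source is from maximum entropy:
R = H_max - H(X)

Maximum entropy for 4 symbols: H_max = log_e(4) = 1.3863 nats
Actual entropy: H(X) = 1.2981 nats
Redundancy: R = 1.3863 - 1.2981 = 0.0882 nats

This redundancy represents potential for compression: the source could be compressed by 0.0882 nats per symbol.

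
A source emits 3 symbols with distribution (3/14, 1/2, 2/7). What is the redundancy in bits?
0.0923 bits

Redundancy measures how far a source is from maximum entropy:
R = H_max - H(X)

Maximum entropy for 3 symbols: H_max = log_2(3) = 1.5850 bits
Actual entropy: H(X) = 1.4926 bits
Redundancy: R = 1.5850 - 1.4926 = 0.0923 bits

This redundancy represents potential for compression: the source could be compressed by 0.0923 bits per symbol.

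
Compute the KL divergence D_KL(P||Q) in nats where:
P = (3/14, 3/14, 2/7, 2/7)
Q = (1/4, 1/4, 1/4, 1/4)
0.0102 nats

KL divergence: D_KL(P||Q) = Σ p(x) log(p(x)/q(x))

Computing term by term:
  x=0: 3/14 × log_e[(3/14)/(1/4)] = 3/14 × -0.1542 = -0.0330
  x=1: 3/14 × log_e[(3/14)/(1/4)] = 3/14 × -0.1542 = -0.0330
  x=2: 2/7 × log_e[(2/7)/(1/4)] = 2/7 × 0.1335 = 0.0382
  x=3: 2/7 × log_e[(2/7)/(1/4)] = 2/7 × 0.1335 = 0.0382

D_KL(P||Q) = 0.0102 nats

Note: KL divergence is always non-negative and equals 0 iff P = Q.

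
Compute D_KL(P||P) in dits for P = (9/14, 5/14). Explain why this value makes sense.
0.0000 dits

KL divergence satisfies the Gibbs inequality: D_KL(P||Q) ≥ 0 for all distributions P, Q.

D_KL(P||Q) = Σ p(x) log(p(x)/q(x))
Each term is p(x) × log_10(p(x)/p(x)) = p(x) × log_10(1) = 0, so the sum is 0.
D_KL(P||Q) = 0.0000 dits

When P = Q, the KL divergence is exactly 0, as there is no 'divergence' between identical distributions.

This non-negativity is a fundamental property: relative entropy cannot be negative because it measures how different Q is from P.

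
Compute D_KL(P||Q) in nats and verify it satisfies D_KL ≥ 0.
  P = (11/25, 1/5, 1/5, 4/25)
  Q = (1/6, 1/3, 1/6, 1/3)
0.2440 nats

KL divergence satisfies the Gibbs inequality: D_KL(P||Q) ≥ 0 for all distributions P, Q.

D_KL(P||Q) = Σ p(x) log(p(x)/q(x))
Term by term:
  x=0: 11/25 × log_e[(11/25)/(1/6)] = 0.4271
  x=1: 1/5 × log_e[(1/5)/(1/3)] = -0.1022
  x=2: 1/5 × log_e[(1/5)/(1/6)] = 0.0365
  x=3: 4/25 × log_e[(4/25)/(1/3)] = -0.1174
D_KL(P||Q) = 0.2440 nats

D_KL(P||Q) = 0.2440 ≥ 0 ✓

This non-negativity is a fundamental property: relative entropy cannot be negative because it measures how different Q is from P.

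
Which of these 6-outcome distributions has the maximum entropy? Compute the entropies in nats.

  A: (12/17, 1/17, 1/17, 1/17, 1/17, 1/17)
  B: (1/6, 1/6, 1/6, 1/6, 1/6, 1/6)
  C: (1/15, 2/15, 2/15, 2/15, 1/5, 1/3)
B

For a discrete distribution over n outcomes, entropy is maximized by the uniform distribution.

Computing entropies:
H(A) = 1.0792 nats
H(B) = 1.7918 nats
H(C) = 1.6746 nats

The uniform distribution (where all probabilities equal 1/6) achieves the maximum entropy of log_e(6) = 1.7918 nats.

Distribution B has the highest entropy.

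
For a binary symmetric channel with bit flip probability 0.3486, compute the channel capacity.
0.0672 bits

For a binary symmetric channel (BSC) with error probability p:
Capacity C = 1 - H(p) bits per symbol

where H(p) = -p log₂(p) - (1-p) log₂(1-p) is the binary entropy function.

H(0.3486) = 0.9328 bits
C = 1 - 0.9328 = 0.0672 bits per symbol

This means we can reliably transmit up to 0.0672 bits of information per channel use.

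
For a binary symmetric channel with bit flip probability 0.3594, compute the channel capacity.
0.0578 bits

For a binary symmetric channel (BSC) with error probability p:
Capacity C = 1 - H(p) bits per symbol

where H(p) = -p log₂(p) - (1-p) log₂(1-p) is the binary entropy function.

H(0.3594) = 0.9422 bits
C = 1 - 0.9422 = 0.0578 bits per symbol

This means we can reliably transmit up to 0.0578 bits of information per channel use.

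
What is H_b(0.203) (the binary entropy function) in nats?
0.5045 nats

The binary entropy function is:
H(p) = -p log(p) - (1-p) log(1-p)

H(0.203) = -0.203 × log_e(0.203) - 0.797 × log_e(0.797)
H(0.203) = 0.5045 nats

Note: Binary entropy is maximized at p=0.5 (H=1 bit) and minimized at p=0 or p=1 (H=0).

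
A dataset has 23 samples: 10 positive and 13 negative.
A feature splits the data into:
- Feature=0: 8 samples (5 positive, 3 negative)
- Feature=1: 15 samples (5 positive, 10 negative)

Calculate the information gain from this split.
0.0568 bits

Information Gain = H(Y) - H(Y|Feature)

Before split:
P(positive) = 10/23 = 0.4348
H(Y) = 0.9877 bits

After split:
Feature=0: H = 0.9544 bits (weight = 8/23)
Feature=1: H = 0.9183 bits (weight = 15/23)
H(Y|Feature) = (8/23)×0.9544 + (15/23)×0.9183 = 0.9309 bits

Information Gain = 0.9877 - 0.9309 = 0.0568 bits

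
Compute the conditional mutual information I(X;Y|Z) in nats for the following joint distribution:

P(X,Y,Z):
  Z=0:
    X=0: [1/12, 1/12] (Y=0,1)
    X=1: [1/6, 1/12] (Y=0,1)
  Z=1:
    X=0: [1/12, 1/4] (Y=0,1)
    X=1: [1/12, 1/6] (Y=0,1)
0.0082 nats

Conditional mutual information: I(X;Y|Z) = H(X|Z) + H(Y|Z) - H(X,Y|Z)

H(Z) = 0.6792
H(X,Z) = 1.3580 → H(X|Z) = 0.6788
H(Y,Z) = 1.3086 → H(Y|Z) = 0.6294
H(X,Y,Z) = 1.9792 → H(X,Y|Z) = 1.3000

I(X;Y|Z) = 0.6788 + 0.6294 - 1.3000 = 0.0082 nats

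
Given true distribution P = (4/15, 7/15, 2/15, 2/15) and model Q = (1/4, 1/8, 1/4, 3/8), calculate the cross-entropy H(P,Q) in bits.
2.3887 bits

Cross-entropy: H(P,Q) = -Σ p(x) log q(x)

Alternatively: H(P,Q) = H(P) + D_KL(P||Q)
H(P) = 1.7968 bits
D_KL(P||Q) = 0.5919 bits

H(P,Q) = 1.7968 + 0.5919 = 2.3887 bits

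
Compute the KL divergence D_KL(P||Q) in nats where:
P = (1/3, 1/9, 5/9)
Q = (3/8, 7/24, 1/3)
0.1373 nats

KL divergence: D_KL(P||Q) = Σ p(x) log(p(x)/q(x))

Computing term by term:
  x=0: 1/3 × log_e[(1/3)/(3/8)] = 1/3 × -0.1178 = -0.0393
  x=1: 1/9 × log_e[(1/9)/(7/24)] = 1/9 × -0.9651 = -0.1072
  x=2: 5/9 × log_e[(5/9)/(1/3)] = 5/9 × 0.5108 = 0.2838

D_KL(P||Q) = 0.1373 nats

Note: KL divergence is always non-negative and equals 0 iff P = Q.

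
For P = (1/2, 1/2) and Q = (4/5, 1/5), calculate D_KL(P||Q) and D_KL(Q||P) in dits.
D_KL(P||Q) = 0.0969, D_KL(Q||P) = 0.0837

KL divergence is not symmetric: D_KL(P||Q) ≠ D_KL(Q||P) in general.

D_KL(P||Q) = 0.0969 dits
D_KL(Q||P) = 0.0837 dits

No, they are not equal!

This asymmetry is why KL divergence is not a true distance metric.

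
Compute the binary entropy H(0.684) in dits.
0.2709 dits

The binary entropy function is:
H(p) = -p log(p) - (1-p) log(1-p)

H(0.684) = -0.684 × log_10(0.684) - 0.316 × log_10(0.316)
H(0.684) = 0.2709 dits

Note: Binary entropy is maximized at p=0.5 (H=1 bit) and minimized at p=0 or p=1 (H=0).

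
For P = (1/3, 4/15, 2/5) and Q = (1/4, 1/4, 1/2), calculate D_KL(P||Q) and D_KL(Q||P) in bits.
D_KL(P||Q) = 0.0344, D_KL(Q||P) = 0.0339

KL divergence is not symmetric: D_KL(P||Q) ≠ D_KL(Q||P) in general.

D_KL(P||Q) = 0.0344 bits
D_KL(Q||P) = 0.0339 bits

No, they are not equal!

This asymmetry is why KL divergence is not a true distance metric.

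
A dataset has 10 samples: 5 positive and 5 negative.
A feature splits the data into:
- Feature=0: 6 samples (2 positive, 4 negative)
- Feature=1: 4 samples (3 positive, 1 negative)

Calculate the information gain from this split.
0.1245 bits

Information Gain = H(Y) - H(Y|Feature)

Before split:
P(positive) = 5/10 = 0.5000
H(Y) = 1.0000 bits

After split:
Feature=0: H = 0.9183 bits (weight = 6/10)
Feature=1: H = 0.8113 bits (weight = 4/10)
H(Y|Feature) = (6/10)×0.9183 + (4/10)×0.8113 = 0.8755 bits

Information Gain = 1.0000 - 0.8755 = 0.1245 bits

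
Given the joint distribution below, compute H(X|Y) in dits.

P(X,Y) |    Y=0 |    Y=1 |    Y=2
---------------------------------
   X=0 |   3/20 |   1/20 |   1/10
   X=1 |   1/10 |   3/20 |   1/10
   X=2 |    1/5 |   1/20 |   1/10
0.4536 dits

Using the chain rule: H(X|Y) = H(X,Y) - H(Y)

First, compute H(X,Y) = 0.9171 dits

Marginal P(Y) = (9/20, 1/4, 3/10)
H(Y) = 0.4634 dits

H(X|Y) = H(X,Y) - H(Y) = 0.9171 - 0.4634 = 0.4536 dits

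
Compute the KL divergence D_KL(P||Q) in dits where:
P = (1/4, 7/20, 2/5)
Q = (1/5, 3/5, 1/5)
0.0627 dits

KL divergence: D_KL(P||Q) = Σ p(x) log(p(x)/q(x))

Computing term by term:
  x=0: 1/4 × log_10[(1/4)/(1/5)] = 1/4 × 0.0969 = 0.0242
  x=1: 7/20 × log_10[(7/20)/(3/5)] = 7/20 × -0.2341 = -0.0819
  x=2: 2/5 × log_10[(2/5)/(1/5)] = 2/5 × 0.3010 = 0.1204

D_KL(P||Q) = 0.0627 dits

Note: KL divergence is always non-negative and equals 0 iff P = Q.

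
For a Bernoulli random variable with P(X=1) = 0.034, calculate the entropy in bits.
0.2141 bits

The binary entropy function is:
H(p) = -p log(p) - (1-p) log(1-p)

H(0.034) = -0.034 × log_2(0.034) - 0.966 × log_2(0.966)
H(0.034) = 0.2141 bits

Note: Binary entropy is maximized at p=0.5 (H=1 bit) and minimized at p=0 or p=1 (H=0).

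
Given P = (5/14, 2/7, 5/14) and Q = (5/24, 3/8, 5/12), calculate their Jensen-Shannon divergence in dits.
0.0061 dits

Jensen-Shannon divergence is:
JSD(P||Q) = 0.5 × D_KL(P||M) + 0.5 × D_KL(Q||M)
where M = 0.5 × (P + Q) is the mixture distribution.

M = 0.5 × (5/14, 2/7, 5/14) + 0.5 × (5/24, 3/8, 5/12) = (0.282738, 0.330357, 0.386905)

D_KL(P||M) = 0.0058 dits
D_KL(Q||M) = 0.0064 dits

JSD(P||Q) = 0.5 × 0.0058 + 0.5 × 0.0064 = 0.0061 dits

Unlike KL divergence, JSD is symmetric and bounded: 0 ≤ JSD ≤ log(2).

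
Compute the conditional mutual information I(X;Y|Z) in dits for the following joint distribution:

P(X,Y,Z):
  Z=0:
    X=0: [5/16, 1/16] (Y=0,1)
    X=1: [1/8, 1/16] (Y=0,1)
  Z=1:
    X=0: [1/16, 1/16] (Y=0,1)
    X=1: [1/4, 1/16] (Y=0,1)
0.0123 dits

Conditional mutual information: I(X;Y|Z) = H(X|Z) + H(Y|Z) - H(X,Y|Z)

H(Z) = 0.2976
H(X,Z) = 0.5668 → H(X|Z) = 0.2692
H(Y,Z) = 0.5407 → H(Y|Z) = 0.2431
H(X,Y,Z) = 0.7975 → H(X,Y|Z) = 0.4999

I(X;Y|Z) = 0.2692 + 0.2431 - 0.4999 = 0.0123 dits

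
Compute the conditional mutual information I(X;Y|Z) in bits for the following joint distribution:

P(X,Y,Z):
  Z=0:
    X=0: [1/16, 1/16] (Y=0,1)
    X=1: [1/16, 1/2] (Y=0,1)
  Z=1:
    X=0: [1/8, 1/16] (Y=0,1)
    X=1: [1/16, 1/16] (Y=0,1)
0.0684 bits

Conditional mutual information: I(X;Y|Z) = H(X|Z) + H(Y|Z) - H(X,Y|Z)

H(Z) = 0.8960
H(X,Z) = 1.6697 → H(X|Z) = 0.7737
H(Y,Z) = 1.6697 → H(Y|Z) = 0.7737
H(X,Y,Z) = 2.3750 → H(X,Y|Z) = 1.4790

I(X;Y|Z) = 0.7737 + 0.7737 - 1.4790 = 0.0684 bits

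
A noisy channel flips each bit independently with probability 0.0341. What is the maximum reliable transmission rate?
0.7854 bits

For a binary symmetric channel (BSC) with error probability p:
Capacity C = 1 - H(p) bits per symbol

where H(p) = -p log₂(p) - (1-p) log₂(1-p) is the binary entropy function.

H(0.0341) = 0.2146 bits
C = 1 - 0.2146 = 0.7854 bits per symbol

This means we can reliably transmit up to 0.7854 bits of information per channel use.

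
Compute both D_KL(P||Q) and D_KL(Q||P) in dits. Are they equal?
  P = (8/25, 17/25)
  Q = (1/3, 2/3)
D_KL(P||Q) = 0.0002, D_KL(Q||P) = 0.0002

KL divergence is not symmetric: D_KL(P||Q) ≠ D_KL(Q||P) in general.

D_KL(P||Q) = 0.0002 dits
D_KL(Q||P) = 0.0002 dits

In this case they happen to be equal (to 4 decimal places).

This asymmetry is why KL divergence is not a true distance metric.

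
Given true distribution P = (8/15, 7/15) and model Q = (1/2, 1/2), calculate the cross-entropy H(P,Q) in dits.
0.3010 dits

Cross-entropy: H(P,Q) = -Σ p(x) log q(x)

Alternatively: H(P,Q) = H(P) + D_KL(P||Q)
H(P) = 0.3001 dits
D_KL(P||Q) = 0.0010 dits

H(P,Q) = 0.3001 + 0.0010 = 0.3010 dits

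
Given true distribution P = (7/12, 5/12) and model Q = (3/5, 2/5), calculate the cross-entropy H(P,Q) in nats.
0.6798 nats

Cross-entropy: H(P,Q) = -Σ p(x) log q(x)

Alternatively: H(P,Q) = H(P) + D_KL(P||Q)
H(P) = 0.6792 nats
D_KL(P||Q) = 0.0006 nats

H(P,Q) = 0.6792 + 0.0006 = 0.6798 nats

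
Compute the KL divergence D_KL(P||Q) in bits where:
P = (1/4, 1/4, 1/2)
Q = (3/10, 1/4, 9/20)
0.0102 bits

KL divergence: D_KL(P||Q) = Σ p(x) log(p(x)/q(x))

Computing term by term:
  x=0: 1/4 × log_2[(1/4)/(3/10)] = 1/4 × -0.2630 = -0.0658
  x=1: 1/4 × log_2[(1/4)/(1/4)] = 1/4 × 0.0000 = 0.0000
  x=2: 1/2 × log_2[(1/2)/(9/20)] = 1/2 × 0.1520 = 0.0760

D_KL(P||Q) = 0.0102 bits

Note: KL divergence is always non-negative and equals 0 iff P = Q.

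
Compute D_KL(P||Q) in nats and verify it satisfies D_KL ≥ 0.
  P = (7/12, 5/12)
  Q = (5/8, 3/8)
0.0037 nats

KL divergence satisfies the Gibbs inequality: D_KL(P||Q) ≥ 0 for all distributions P, Q.

D_KL(P||Q) = Σ p(x) log(p(x)/q(x))
Term by term:
  x=0: 7/12 × log_e[(7/12)/(5/8)] = -0.0402
  x=1: 5/12 × log_e[(5/12)/(3/8)] = 0.0439
D_KL(P||Q) = 0.0037 nats

D_KL(P||Q) = 0.0037 ≥ 0 ✓

This non-negativity is a fundamental property: relative entropy cannot be negative because it measures how different Q is from P.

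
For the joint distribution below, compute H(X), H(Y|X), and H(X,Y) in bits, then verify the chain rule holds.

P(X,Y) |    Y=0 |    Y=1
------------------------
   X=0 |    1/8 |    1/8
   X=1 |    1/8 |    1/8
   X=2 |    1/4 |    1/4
H(X,Y) = 2.5000, H(X) = 1.5000, H(Y|X) = 1.0000 (all in bits)

Chain rule: H(X,Y) = H(X) + H(Y|X)

Left side — joint entropy directly:
H(X,Y) = -Σ p(x,y) log p(x,y) = 2.5000 bits

Right side — compute H(Y|X) from the conditional distributions:
P(X) = (1/4, 1/4, 1/2), so H(X) = 1.5000 bits
H(Y|X) = Σ_x P(X=x) · H(Y|X=x):
  P(Y|X=0) = (1/2, 1/2), H(Y|X=0) = 1.0000, weight P(X=0) = 1/4
  P(Y|X=1) = (1/2, 1/2), H(Y|X=1) = 1.0000, weight P(X=1) = 1/4
  P(Y|X=2) = (1/2, 1/2), H(Y|X=2) = 1.0000, weight P(X=2) = 1/2
H(Y|X) = 1.0000 bits

H(X) + H(Y|X) = 1.5000 + 1.0000 = 2.5000 bits

Both sides equal 2.5000 bits. ✓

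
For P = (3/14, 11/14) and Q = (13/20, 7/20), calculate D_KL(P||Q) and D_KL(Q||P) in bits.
D_KL(P||Q) = 0.5736, D_KL(Q||P) = 0.6323

KL divergence is not symmetric: D_KL(P||Q) ≠ D_KL(Q||P) in general.

D_KL(P||Q) = 0.5736 bits
D_KL(Q||P) = 0.6323 bits

No, they are not equal!

This asymmetry is why KL divergence is not a true distance metric.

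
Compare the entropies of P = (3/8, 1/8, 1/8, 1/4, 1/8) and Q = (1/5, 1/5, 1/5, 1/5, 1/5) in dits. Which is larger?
Q

Computing entropies in dits:
H(P) = 0.6489
H(Q) = 0.6990

Distribution Q has higher entropy.

Intuition: The distribution closer to uniform (more spread out) has higher entropy.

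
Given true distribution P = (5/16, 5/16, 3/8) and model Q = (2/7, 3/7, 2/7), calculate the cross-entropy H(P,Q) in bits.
1.6246 bits

Cross-entropy: H(P,Q) = -Σ p(x) log q(x)

Alternatively: H(P,Q) = H(P) + D_KL(P||Q)
H(P) = 1.5794 bits
D_KL(P||Q) = 0.0451 bits

H(P,Q) = 1.5794 + 0.0451 = 1.6246 bits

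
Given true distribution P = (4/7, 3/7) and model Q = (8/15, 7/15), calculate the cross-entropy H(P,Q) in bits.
0.9895 bits

Cross-entropy: H(P,Q) = -Σ p(x) log q(x)

Alternatively: H(P,Q) = H(P) + D_KL(P||Q)
H(P) = 0.9852 bits
D_KL(P||Q) = 0.0042 bits

H(P,Q) = 0.9852 + 0.0042 = 0.9895 bits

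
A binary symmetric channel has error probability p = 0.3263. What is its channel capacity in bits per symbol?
0.0889 bits

For a binary symmetric channel (BSC) with error probability p:
Capacity C = 1 - H(p) bits per symbol

where H(p) = -p log₂(p) - (1-p) log₂(1-p) is the binary entropy function.

H(0.3263) = 0.9111 bits
C = 1 - 0.9111 = 0.0889 bits per symbol

This means we can reliably transmit up to 0.0889 bits of information per channel use.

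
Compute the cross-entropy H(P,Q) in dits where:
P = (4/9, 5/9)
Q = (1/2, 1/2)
0.3010 dits

Cross-entropy: H(P,Q) = -Σ p(x) log q(x)

Alternatively: H(P,Q) = H(P) + D_KL(P||Q)
H(P) = 0.2983 dits
D_KL(P||Q) = 0.0027 dits

H(P,Q) = 0.2983 + 0.0027 = 0.3010 dits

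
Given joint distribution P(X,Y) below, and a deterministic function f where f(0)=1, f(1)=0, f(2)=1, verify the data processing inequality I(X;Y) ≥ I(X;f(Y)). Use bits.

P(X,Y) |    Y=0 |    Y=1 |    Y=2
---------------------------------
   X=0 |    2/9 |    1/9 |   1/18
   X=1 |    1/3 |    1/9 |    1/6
I(X;Y) = 0.0222, I(X;f(Y)) = 0.0105, inequality holds: 0.0222 ≥ 0.0105

Data Processing Inequality: For any Markov chain X → Y → Z, we have I(X;Y) ≥ I(X;Z).

Here Z = f(Y) is a deterministic function of Y, forming X → Y → Z.

Original I(X;Y) = 0.0222 bits

After applying f:
P(X,Z) where Z=f(Y):
- P(X,Z=0) = P(X,Y=1)
- P(X,Z=1) = P(X,Y=0) + P(X,Y=2)

I(X;Z) = I(X;f(Y)) = 0.0105 bits

Verification: 0.0222 ≥ 0.0105 ✓

Information cannot be created by processing; the function f can only lose information about X.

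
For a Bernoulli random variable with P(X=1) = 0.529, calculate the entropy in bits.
0.9976 bits

The binary entropy function is:
H(p) = -p log(p) - (1-p) log(1-p)

H(0.529) = -0.529 × log_2(0.529) - 0.471 × log_2(0.471)
H(0.529) = 0.9976 bits

Note: Binary entropy is maximized at p=0.5 (H=1 bit) and minimized at p=0 or p=1 (H=0).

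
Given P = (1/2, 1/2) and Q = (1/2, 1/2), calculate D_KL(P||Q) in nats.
0.0000 nats

KL divergence: D_KL(P||Q) = Σ p(x) log(p(x)/q(x))

Computing term by term:
  x=0: 1/2 × log_e[(1/2)/(1/2)] = 1/2 × 0.0000 = 0.0000
  x=1: 1/2 × log_e[(1/2)/(1/2)] = 1/2 × 0.0000 = 0.0000

D_KL(P||Q) = 0.0000 nats

Note: KL divergence is always non-negative and equals 0 iff P = Q.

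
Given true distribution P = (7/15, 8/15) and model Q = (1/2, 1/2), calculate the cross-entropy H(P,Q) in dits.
0.3010 dits

Cross-entropy: H(P,Q) = -Σ p(x) log q(x)

Alternatively: H(P,Q) = H(P) + D_KL(P||Q)
H(P) = 0.3001 dits
D_KL(P||Q) = 0.0010 dits

H(P,Q) = 0.3001 + 0.0010 = 0.3010 dits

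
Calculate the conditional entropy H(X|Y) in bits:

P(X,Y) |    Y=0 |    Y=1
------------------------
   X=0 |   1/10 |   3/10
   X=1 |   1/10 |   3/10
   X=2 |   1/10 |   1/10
1.4897 bits

Using the chain rule: H(X|Y) = H(X,Y) - H(Y)

First, compute H(X,Y) = 2.3710 bits

Marginal P(Y) = (3/10, 7/10)
H(Y) = 0.8813 bits

H(X|Y) = H(X,Y) - H(Y) = 2.3710 - 0.8813 = 1.4897 bits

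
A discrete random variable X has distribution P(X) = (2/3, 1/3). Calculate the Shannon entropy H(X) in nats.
0.6365 nats

Shannon entropy is H(X) = -Σ p(x) log p(x).

For P = (2/3, 1/3):
H = -2/3 × log_e(2/3) -1/3 × log_e(1/3)
H = 0.6365 nats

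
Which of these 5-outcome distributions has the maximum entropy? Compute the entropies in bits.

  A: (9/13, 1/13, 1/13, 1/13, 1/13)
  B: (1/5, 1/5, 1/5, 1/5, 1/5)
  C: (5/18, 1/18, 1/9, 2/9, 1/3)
B

For a discrete distribution over n outcomes, entropy is maximized by the uniform distribution.

Computing entropies:
H(A) = 1.5059 bits
H(B) = 2.3219 bits
H(C) = 2.1077 bits

The uniform distribution (where all probabilities equal 1/5) achieves the maximum entropy of log_2(5) = 2.3219 bits.

Distribution B has the highest entropy.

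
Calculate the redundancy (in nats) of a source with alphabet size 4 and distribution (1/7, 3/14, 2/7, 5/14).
0.0526 nats

Redundancy measures how far a source is from maximum entropy:
R = H_max - H(X)

Maximum entropy for 4 symbols: H_max = log_e(4) = 1.3863 nats
Actual entropy: H(X) = 1.3337 nats
Redundancy: R = 1.3863 - 1.3337 = 0.0526 nats

This redundancy represents potential for compression: the source could be compressed by 0.0526 nats per symbol.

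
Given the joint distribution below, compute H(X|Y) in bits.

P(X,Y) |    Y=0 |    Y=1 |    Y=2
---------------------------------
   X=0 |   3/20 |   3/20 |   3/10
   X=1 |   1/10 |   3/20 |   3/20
0.9560 bits

Using the chain rule: H(X|Y) = H(X,Y) - H(Y)

First, compute H(X,Y) = 2.4955 bits

Marginal P(Y) = (1/4, 3/10, 9/20)
H(Y) = 1.5395 bits

H(X|Y) = H(X,Y) - H(Y) = 2.4955 - 1.5395 = 0.9560 bits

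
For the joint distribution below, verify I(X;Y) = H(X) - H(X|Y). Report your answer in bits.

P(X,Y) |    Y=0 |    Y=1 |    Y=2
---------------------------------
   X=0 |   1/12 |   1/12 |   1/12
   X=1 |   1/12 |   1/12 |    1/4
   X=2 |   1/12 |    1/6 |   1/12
I(X;Y) = 0.0871 bits

Mutual information has multiple equivalent forms:
- I(X;Y) = H(X) - H(X|Y)
- I(X;Y) = H(Y) - H(Y|X)
- I(X;Y) = H(X) + H(Y) - H(X,Y)

Computing all quantities:
H(X) = 1.5546, H(Y) = 1.5546, H(X,Y) = 3.0221
H(X|Y) = 1.4675, H(Y|X) = 1.4675

Verification:
H(X) - H(X|Y) = 1.5546 - 1.4675 = 0.0871
H(Y) - H(Y|X) = 1.5546 - 1.4675 = 0.0871
H(X) + H(Y) - H(X,Y) = 1.5546 + 1.5546 - 3.0221 = 0.0871

All forms give I(X;Y) = 0.0871 bits. ✓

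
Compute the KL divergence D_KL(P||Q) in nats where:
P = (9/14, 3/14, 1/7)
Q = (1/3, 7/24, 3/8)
0.2183 nats

KL divergence: D_KL(P||Q) = Σ p(x) log(p(x)/q(x))

Computing term by term:
  x=0: 9/14 × log_e[(9/14)/(1/3)] = 9/14 × 0.6568 = 0.4222
  x=1: 3/14 × log_e[(3/14)/(7/24)] = 3/14 × -0.3083 = -0.0661
  x=2: 1/7 × log_e[(1/7)/(3/8)] = 1/7 × -0.9651 = -0.1379

D_KL(P||Q) = 0.2183 nats

Note: KL divergence is always non-negative and equals 0 iff P = Q.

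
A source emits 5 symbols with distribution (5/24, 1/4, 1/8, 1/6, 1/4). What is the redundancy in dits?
0.0134 dits

Redundancy measures how far a source is from maximum entropy:
R = H_max - H(X)

Maximum entropy for 5 symbols: H_max = log_10(5) = 0.6990 dits
Actual entropy: H(X) = 0.6855 dits
Redundancy: R = 0.6990 - 0.6855 = 0.0134 dits

This redundancy represents potential for compression: the source could be compressed by 0.0134 dits per symbol.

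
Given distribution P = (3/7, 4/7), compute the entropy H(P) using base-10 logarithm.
0.2966 dits

Shannon entropy is H(X) = -Σ p(x) log p(x).

For P = (3/7, 4/7):
H = -3/7 × log_10(3/7) -4/7 × log_10(4/7)
H = 0.2966 dits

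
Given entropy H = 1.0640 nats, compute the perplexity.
2.8979

Perplexity is e^H (or exp(H) for natural log).

H = 1.0640 nats
Perplexity = e^1.0640 = 2.8979

Interpretation: The model's uncertainty is equivalent to choosing uniformly among 2.9 options.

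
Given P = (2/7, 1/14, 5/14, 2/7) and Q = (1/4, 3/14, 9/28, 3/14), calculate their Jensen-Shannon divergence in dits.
0.0097 dits

Jensen-Shannon divergence is:
JSD(P||Q) = 0.5 × D_KL(P||M) + 0.5 × D_KL(Q||M)
where M = 0.5 × (P + Q) is the mixture distribution.

M = 0.5 × (2/7, 1/14, 5/14, 2/7) + 0.5 × (1/4, 3/14, 9/28, 3/14) = (0.267857, 1/7, 0.339286, 1/4)

D_KL(P||M) = 0.0110 dits
D_KL(Q||M) = 0.0083 dits

JSD(P||Q) = 0.5 × 0.0110 + 0.5 × 0.0083 = 0.0097 dits

Unlike KL divergence, JSD is symmetric and bounded: 0 ≤ JSD ≤ log(2).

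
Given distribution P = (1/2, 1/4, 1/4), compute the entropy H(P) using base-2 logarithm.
1.5000 bits

Shannon entropy is H(X) = -Σ p(x) log p(x).

For P = (1/2, 1/4, 1/4):
H = -1/2 × log_2(1/2) -1/4 × log_2(1/4) -1/4 × log_2(1/4)
H = 1.5000 bits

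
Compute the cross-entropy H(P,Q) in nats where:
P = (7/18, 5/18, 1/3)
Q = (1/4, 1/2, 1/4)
1.1938 nats

Cross-entropy: H(P,Q) = -Σ p(x) log q(x)

Alternatively: H(P,Q) = H(P) + D_KL(P||Q)
H(P) = 1.0893 nats
D_KL(P||Q) = 0.1044 nats

H(P,Q) = 1.0893 + 0.1044 = 1.1938 nats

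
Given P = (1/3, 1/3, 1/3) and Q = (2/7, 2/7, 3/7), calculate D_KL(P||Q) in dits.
0.0082 dits

KL divergence: D_KL(P||Q) = Σ p(x) log(p(x)/q(x))

Computing term by term:
  x=0: 1/3 × log_10[(1/3)/(2/7)] = 1/3 × 0.0669 = 0.0223
  x=1: 1/3 × log_10[(1/3)/(2/7)] = 1/3 × 0.0669 = 0.0223
  x=2: 1/3 × log_10[(1/3)/(3/7)] = 1/3 × -0.1091 = -0.0364

D_KL(P||Q) = 0.0082 dits

Note: KL divergence is always non-negative and equals 0 iff P = Q.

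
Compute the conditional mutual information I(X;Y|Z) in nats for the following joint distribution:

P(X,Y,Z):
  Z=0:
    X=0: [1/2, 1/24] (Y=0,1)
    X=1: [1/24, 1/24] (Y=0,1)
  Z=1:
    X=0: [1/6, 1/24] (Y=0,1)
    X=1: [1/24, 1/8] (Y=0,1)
0.1004 nats

Conditional mutual information: I(X;Y|Z) = H(X|Z) + H(Y|Z) - H(X,Y|Z)

H(Z) = 0.6616
H(X,Z) = 1.1646 → H(X|Z) = 0.5030
H(Y,Z) = 1.1646 → H(Y|Z) = 0.5030
H(X,Y,Z) = 1.5672 → H(X,Y|Z) = 0.9057

I(X;Y|Z) = 0.5030 + 0.5030 - 0.9057 = 0.1004 nats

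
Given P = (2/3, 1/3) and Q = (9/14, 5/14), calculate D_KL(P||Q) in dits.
0.0005 dits

KL divergence: D_KL(P||Q) = Σ p(x) log(p(x)/q(x))

Computing term by term:
  x=0: 2/3 × log_10[(2/3)/(9/14)] = 2/3 × 0.0158 = 0.0105
  x=1: 1/3 × log_10[(1/3)/(5/14)] = 1/3 × -0.0300 = -0.0100

D_KL(P||Q) = 0.0005 dits

Note: KL divergence is always non-negative and equals 0 iff P = Q.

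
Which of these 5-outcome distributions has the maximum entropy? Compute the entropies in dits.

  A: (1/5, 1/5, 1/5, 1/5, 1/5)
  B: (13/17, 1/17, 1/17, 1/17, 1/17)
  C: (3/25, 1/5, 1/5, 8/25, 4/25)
A

For a discrete distribution over n outcomes, entropy is maximized by the uniform distribution.

Computing entropies:
H(A) = 0.6990 dits
H(B) = 0.3786 dits
H(C) = 0.6758 dits

The uniform distribution (where all probabilities equal 1/5) achieves the maximum entropy of log_10(5) = 0.6990 dits.

Distribution A has the highest entropy.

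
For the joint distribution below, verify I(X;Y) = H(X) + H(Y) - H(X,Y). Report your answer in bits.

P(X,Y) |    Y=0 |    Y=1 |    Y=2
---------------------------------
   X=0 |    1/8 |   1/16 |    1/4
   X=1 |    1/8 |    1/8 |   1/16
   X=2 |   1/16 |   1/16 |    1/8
I(X;Y) = 0.0924 bits

Mutual information has multiple equivalent forms:
- I(X;Y) = H(X) - H(X|Y)
- I(X;Y) = H(Y) - H(Y|X)
- I(X;Y) = H(X) + H(Y) - H(X,Y)

Computing all quantities:
H(X) = 1.5462, H(Y) = 1.5462, H(X,Y) = 3.0000
H(X|Y) = 1.4538, H(Y|X) = 1.4538

Verification:
H(X) - H(X|Y) = 1.5462 - 1.4538 = 0.0924
H(Y) - H(Y|X) = 1.5462 - 1.4538 = 0.0924
H(X) + H(Y) - H(X,Y) = 1.5462 + 1.5462 - 3.0000 = 0.0924

All forms give I(X;Y) = 0.0924 bits. ✓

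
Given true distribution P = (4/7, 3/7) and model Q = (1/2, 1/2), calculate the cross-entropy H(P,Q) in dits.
0.3010 dits

Cross-entropy: H(P,Q) = -Σ p(x) log q(x)

Alternatively: H(P,Q) = H(P) + D_KL(P||Q)
H(P) = 0.2966 dits
D_KL(P||Q) = 0.0044 dits

H(P,Q) = 0.2966 + 0.0044 = 0.3010 dits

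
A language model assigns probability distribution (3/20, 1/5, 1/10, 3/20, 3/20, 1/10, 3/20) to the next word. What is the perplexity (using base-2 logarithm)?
6.8256

Perplexity is 2^H (or exp(H) for natural log).

First, H = -Σ p log p = 2.7710 bits
Perplexity = 2^2.7710 = 6.8256

Interpretation: The model's uncertainty is equivalent to choosing uniformly among 6.8 options.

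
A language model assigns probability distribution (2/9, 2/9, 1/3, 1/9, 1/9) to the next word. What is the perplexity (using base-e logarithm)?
4.5858

Perplexity is e^H (or exp(H) for natural log).

First, H = -Σ p log p = 1.5230 nats
Perplexity = e^1.5230 = 4.5858

Interpretation: The model's uncertainty is equivalent to choosing uniformly among 4.6 options.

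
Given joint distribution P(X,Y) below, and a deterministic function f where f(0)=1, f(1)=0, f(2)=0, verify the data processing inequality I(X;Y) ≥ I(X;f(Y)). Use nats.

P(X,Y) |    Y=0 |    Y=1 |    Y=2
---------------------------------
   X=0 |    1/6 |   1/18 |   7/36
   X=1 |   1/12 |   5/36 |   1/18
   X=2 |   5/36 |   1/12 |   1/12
I(X;Y) = 0.0644, I(X;f(Y)) = 0.0076, inequality holds: 0.0644 ≥ 0.0076

Data Processing Inequality: For any Markov chain X → Y → Z, we have I(X;Y) ≥ I(X;Z).

Here Z = f(Y) is a deterministic function of Y, forming X → Y → Z.

Original I(X;Y) = 0.0644 nats

After applying f:
P(X,Z) where Z=f(Y):
- P(X,Z=0) = P(X,Y=1) + P(X,Y=2)
- P(X,Z=1) = P(X,Y=0)

I(X;Z) = I(X;f(Y)) = 0.0076 nats

Verification: 0.0644 ≥ 0.0076 ✓

Information cannot be created by processing; the function f can only lose information about X.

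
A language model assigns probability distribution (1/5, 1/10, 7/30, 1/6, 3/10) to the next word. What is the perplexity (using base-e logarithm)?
4.7187

Perplexity is e^H (or exp(H) for natural log).

First, H = -Σ p log p = 1.5515 nats
Perplexity = e^1.5515 = 4.7187

Interpretation: The model's uncertainty is equivalent to choosing uniformly among 4.7 options.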